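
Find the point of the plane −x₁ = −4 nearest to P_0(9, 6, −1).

(4, 6, -1)

The perpendicular from P_0 has direction n = (−1, 0, 0): r = (9, 6, −1) + λ(−1, 0, 0).
Substitute into the plane: n·(P_0 + λn) = -4 gives -9 + 1λ = -4, so λ = 5.
Foot = (9, 6, −1) + 5·(−1, 0, 0) = (4, 6, −1).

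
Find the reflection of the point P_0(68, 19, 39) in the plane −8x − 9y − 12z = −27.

With n = (−8, −9, −12), the signed offset is (n·P_0 − (-27))/|n|² = -1156/289 = -4.
P_0' = P_0 − 2t·n = (68, 19, 39) − (-8)·(−8, −9, −12) = (4, −53, −57).

(4, -53, -57)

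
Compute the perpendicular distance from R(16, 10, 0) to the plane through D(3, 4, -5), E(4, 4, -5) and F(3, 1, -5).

DE = (1, 0, 0) and DF = (0, -3, 0), so a normal is n = DE × DF = (0, 0, -3).
Then n·(16, 10, 0) - 15 = -15.
|n| = √(0 + 0 + 9) = 3, so the distance is |-15|/3 = 5.

5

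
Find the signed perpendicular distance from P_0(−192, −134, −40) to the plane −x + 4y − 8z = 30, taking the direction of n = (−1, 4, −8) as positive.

n·P_0 − 30 = -54.
|n| = 9, so the signed distance is -54/9 = -6.

-6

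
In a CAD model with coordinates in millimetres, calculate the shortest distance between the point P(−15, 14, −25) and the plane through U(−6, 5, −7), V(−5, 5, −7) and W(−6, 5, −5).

9

UV = (1, 0, 0) and UW = (0, 0, 2), so a normal is n = UV × UW = (0, −2, 0).
Then n·(−15, 14, −25) − (−10) = −18.
|n| = √(0 + 4 + 0) = 2, so the distance is |-18|/2 = 9.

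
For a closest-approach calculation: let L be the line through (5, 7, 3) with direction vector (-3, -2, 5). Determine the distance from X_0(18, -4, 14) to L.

Direction vector d = (-3, -2, 5).
AP = (13, -11, 11), and AP × d = (-33, -98, -59).
|AP × d|² = 14174 and |d|² = 38, so the distance is √(14174/38) = √373.

√373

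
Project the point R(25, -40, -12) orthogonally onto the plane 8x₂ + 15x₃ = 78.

(25, -24, 18)

n = (0, 8, 15), |n|² = 289, and n·R − 78 = -578.
t = -578/289 = -2, so the foot is R − t·n = (25, -40, -12) − (-2)·(0, 8, 15) = (25, -24, 18).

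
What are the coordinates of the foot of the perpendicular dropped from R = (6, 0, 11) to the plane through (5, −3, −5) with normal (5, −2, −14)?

The perpendicular from R has direction n = (5, −2, −14): r = (6, 0, 11) + μ(5, −2, −14).
Substitute into the plane: n·(R + μn) = 101 gives -124 + 225μ = 101, so μ = 1.
Foot = (6, 0, 11) + 1·(5, −2, −14) = (11, −2, −3).

(11, -2, -3)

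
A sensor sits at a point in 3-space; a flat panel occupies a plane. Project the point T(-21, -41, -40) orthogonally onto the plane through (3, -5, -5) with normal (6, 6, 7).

The perpendicular from T has direction n = (6, 6, 7): r = (-21, -41, -40) + μ(6, 6, 7).
Substitute into the plane: n·(T + μn) = -47 gives -652 + 121μ = -47, so μ = 5.
Foot = (-21, -41, -40) + 5·(6, 6, 7) = (9, -11, -5).

(9, -11, -5)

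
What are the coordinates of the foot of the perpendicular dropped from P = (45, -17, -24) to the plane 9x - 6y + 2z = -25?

The perpendicular from P has direction n = (9, -6, 2): r = (45, -17, -24) + λ(9, -6, 2).
Substitute into the plane: n·(P + λn) = -25 gives 459 + 121λ = -25, so λ = -4.
Foot = (45, -17, -24) + (-4)·(9, -6, 2) = (9, 7, -32).

(9, 7, -32)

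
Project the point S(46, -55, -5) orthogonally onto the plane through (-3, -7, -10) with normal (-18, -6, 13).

(28, -61, 8)

The perpendicular from S has direction n = (-18, -6, 13): r = (46, -55, -5) + λ(-18, -6, 13).
Substitute into the plane: n·(S + λn) = -34 gives -563 + 529λ = -34, so λ = 1.
Foot = (46, -55, -5) + 1·(-18, -6, 13) = (28, -61, 8).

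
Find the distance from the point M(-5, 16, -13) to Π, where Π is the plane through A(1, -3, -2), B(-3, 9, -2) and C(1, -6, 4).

AB = (-4, 12, 0) and AC = (0, -3, 6), so a normal is n = AB × AC = (72, 24, 12).
Then n·(-5, 16, -13) - (-24) = -108.
|n| = √(5184 + 576 + 144) = 12√41, so the distance is |-108|/(12√41) = 9√41/41.

9/√41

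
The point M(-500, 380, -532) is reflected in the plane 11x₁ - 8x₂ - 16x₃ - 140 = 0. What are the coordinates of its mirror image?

n = (11, -8, -16), |n|² = 441, n·M − 140 = -168, so t = -168/441 = -8/21.
Foot F = M − (-8/21)·n = (-10412/21, 7916/21, -11300/21); the reflection is 2F − M = (-10324/21, 7852/21, -11428/21).

(-10324/21, 7852/21, -11428/21)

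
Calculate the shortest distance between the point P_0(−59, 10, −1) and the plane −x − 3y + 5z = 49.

Normal vector n = (−1, −3, 5), and n·(−59, 10, −1) − 49 = −25.
|n| = √(1 + 9 + 25) = √35, so the distance is |-25|/√35 = 5√35/7.

5√35/7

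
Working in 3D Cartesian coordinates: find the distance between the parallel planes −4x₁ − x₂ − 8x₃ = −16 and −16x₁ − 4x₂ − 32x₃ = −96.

Divide the second equation by 4 to match normals: −4x₁ − x₂ − 8x₃ = -24.
Both planes have normal n = (−4, −1, −8), |n| = 9. Any point on the first plane is at distance |(-24) − (-16)|/|n| = 8/9 from the second.

8/9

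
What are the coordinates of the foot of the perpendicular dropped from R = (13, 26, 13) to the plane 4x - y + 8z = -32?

(5, 28, -3)

n = (4, -1, 8), |n|² = 81, and n·R − (-32) = 162.
t = 162/81 = 2, so the foot is R − t·n = (13, 26, 13) − 2·(4, -1, 8) = (5, 28, -3).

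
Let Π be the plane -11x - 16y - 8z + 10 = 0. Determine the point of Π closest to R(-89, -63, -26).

The perpendicular from R has direction n = (-11, -16, -8): r = (-89, -63, -26) + t(-11, -16, -8).
Substitute into the plane: n·(R + tn) = -10 gives 2195 + 441t = -10, so t = -5.
Foot = (-89, -63, -26) + (-5)·(-11, -16, -8) = (-34, 17, 14).

(-34, 17, 14)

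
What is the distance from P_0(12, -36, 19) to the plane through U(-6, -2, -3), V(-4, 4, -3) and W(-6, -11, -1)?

2

UV = (2, 6, 0) and UW = (0, -9, 2), so a normal is n = UV × UW = (12, -4, -18).
n = (12, -4, -18); n·P − (-10) = -44; |n| = 22; distance = 44/22 = 2.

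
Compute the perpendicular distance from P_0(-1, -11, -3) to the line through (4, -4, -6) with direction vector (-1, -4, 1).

Direction vector d = (-1, -4, 1).
AP = (-5, -7, 3); AP·d = 36, |AP|² = 83, |d|² = 18.
distance² = |AP|² − (AP·d)²/|d|² = 83 − 1296/18 = 11, so the distance is √11.

√11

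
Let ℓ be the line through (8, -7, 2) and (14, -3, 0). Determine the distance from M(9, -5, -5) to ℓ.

A direction vector is d = (6, 4, -2).
AP = (1, 2, -7), and AP × d = (24, -40, -8).
|AP × d|² = 2240 and |d|² = 56, so the distance is √(2240/56) = √40 = 2√10.

2√10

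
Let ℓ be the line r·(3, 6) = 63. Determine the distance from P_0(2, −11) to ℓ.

d = |3·2 + 6·(-11) − 63| / √(9 + 36) = |-123|/(3√5) = 41√5/5.

41/√5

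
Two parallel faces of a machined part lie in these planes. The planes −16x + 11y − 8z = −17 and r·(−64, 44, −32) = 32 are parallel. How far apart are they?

Divide the second equation by 4 to match normals: −16x + 11y − 8z = 8.
With common normal n = (−16, 11, −8) (|n| = 21), the distance is |(-17) − 8|/|n| = 25/21.

25/21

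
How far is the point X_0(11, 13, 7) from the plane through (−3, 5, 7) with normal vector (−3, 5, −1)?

The plane has equation n·(r − (−3, 5, 7)) = 0, i.e. n·r = 27.
d = |(-3)·11 + 5·13 + (-1)·7 − 27| / √(9 + 25 + 1) = |-2| / √35 = 2/√35.

2√35/35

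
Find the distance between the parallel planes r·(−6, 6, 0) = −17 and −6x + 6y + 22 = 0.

Both planes have normal n = (−6, 6, 0), |n| = 6√2. Any point on the first plane is at distance |(-22) − (-17)|/|n| = 5/(6√2) from the second.

5/(6√2)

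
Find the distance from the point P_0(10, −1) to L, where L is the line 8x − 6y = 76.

1

d = |8·10 + (-6)·(-1) − 76| / √(64 + 36) = |10|/10 = 1.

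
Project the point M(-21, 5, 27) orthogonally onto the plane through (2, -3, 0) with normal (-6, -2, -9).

The perpendicular from M has direction n = (-6, -2, -9): r = (-21, 5, 27) + λ(-6, -2, -9).
Substitute into the plane: n·(M + λn) = -6 gives -127 + 121λ = -6, so λ = 1.
Foot = (-21, 5, 27) + 1·(-6, -2, -9) = (-27, 3, 18).

(-27, 3, 18)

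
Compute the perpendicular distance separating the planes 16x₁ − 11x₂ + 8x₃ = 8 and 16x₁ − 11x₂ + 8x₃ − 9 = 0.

1/21

With common normal n = (16, −11, 8) (|n| = 21), the distance is |8 − 9|/|n| = 1/21.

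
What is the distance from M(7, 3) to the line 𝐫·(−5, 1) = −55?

23/√26

d = |(-5)·7 + 1·3 − (-55)| / √(25 + 1) = |23|/√26 = 23√26/26.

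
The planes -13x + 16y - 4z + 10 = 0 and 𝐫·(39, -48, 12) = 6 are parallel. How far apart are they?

Divide the second equation by -3 to match normals: -13x + 16y - 4z = -2.
With common normal n = (-13, 16, -4) (|n| = 21), the distance is |(-10) − (-2)|/|n| = 8/21.

8/21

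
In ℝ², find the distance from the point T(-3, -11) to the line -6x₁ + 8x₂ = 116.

93/5

The normal to the line is n = (-6, 8) with |n| = 10.
|n·T − 116| = |-70 − 116| = 186, so the distance is 186/10 = 93/5.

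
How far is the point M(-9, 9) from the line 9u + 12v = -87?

d = |9·(-9) + 12·9 − (-87)| / √(81 + 144) = |114|/15 = 38/5.

38/5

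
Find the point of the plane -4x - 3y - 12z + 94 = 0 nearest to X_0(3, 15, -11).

The perpendicular from X_0 has direction n = (-4, -3, -12): r = (3, 15, -11) + t(-4, -3, -12).
Substitute into the plane: n·(X_0 + tn) = -94 gives 75 + 169t = -94, so t = -1.
Foot = (3, 15, -11) + (-1)·(-4, -3, -12) = (7, 18, 1).

(7, 18, 1)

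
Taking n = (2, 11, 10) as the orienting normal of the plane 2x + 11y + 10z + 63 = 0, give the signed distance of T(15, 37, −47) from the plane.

n·T − (-63) = 30.
|n| = 15, so the signed distance is 30/15 = 2.

2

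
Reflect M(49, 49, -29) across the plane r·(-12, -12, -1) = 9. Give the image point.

(-47, -47, -37)

n = (-12, -12, -1), |n|² = 289, n·M − 9 = -1156, so t = -1156/289 = -4.
Foot F = M − (-4)·n = (1, 1, -33); the reflection is 2F − M = (-47, -47, -37).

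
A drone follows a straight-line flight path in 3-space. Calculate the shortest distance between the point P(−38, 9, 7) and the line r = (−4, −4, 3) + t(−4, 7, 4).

Direction vector d = (−4, 7, 4).
AP = (−34, 13, 4); AP·d = 243, |AP|² = 1341, |d|² = 81.
distance² = |AP|² − (AP·d)²/|d|² = 1341 − 59049/81 = 612, so the distance is 6√17.

6√17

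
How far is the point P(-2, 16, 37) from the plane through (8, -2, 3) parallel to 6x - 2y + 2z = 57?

14/√11

Parallel planes share the normal n = (6, -2, 2); since (8, -2, 3) lies on the plane, its equation is 6x - 2y + 2z = 58.
Then n·(-2, 16, 37) - 58 = -28.
|n| = √(36 + 4 + 4) = 2√11, so the distance is |-28|/(2√11) = 14/√11.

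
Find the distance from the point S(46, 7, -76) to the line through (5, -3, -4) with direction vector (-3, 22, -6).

2√1609

Direction vector d = (-3, 22, -6).
AP = (41, 10, -72), and AP × d = (1524, 462, 932).
|AP × d|² = 3404644 and |d|² = 529, so the distance is √(3404644/529) = √6436 = 2√1609.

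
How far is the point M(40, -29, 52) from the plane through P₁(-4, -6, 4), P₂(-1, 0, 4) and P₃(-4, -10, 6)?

5

P₁P₂ = (3, 6, 0) and P₁P₃ = (0, -4, 2), so a normal is n = P₁P₂ × P₁P₃ = (12, -6, -12).
Then n·(40, -29, 52) - (-60) = 90.
|n| = √(144 + 36 + 144) = 18, so the distance is |90|/18 = 5.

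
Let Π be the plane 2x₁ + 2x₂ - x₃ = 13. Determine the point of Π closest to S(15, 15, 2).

(5, 5, 7)

The perpendicular from S has direction n = (2, 2, -1): r = (15, 15, 2) + t(2, 2, -1).
Substitute into the plane: n·(S + tn) = 13 gives 58 + 9t = 13, so t = -5.
Foot = (15, 15, 2) + (-5)·(2, 2, -1) = (5, 5, 7).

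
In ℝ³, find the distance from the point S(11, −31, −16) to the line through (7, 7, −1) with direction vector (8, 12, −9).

Direction vector d = (8, 12, −9).
AP = (4, −38, −15); AP·d = -289, |AP|² = 1685, |d|² = 289.
distance² = |AP|² − (AP·d)²/|d|² = 1685 − 83521/289 = 1396, so the distance is 2√349.

2√349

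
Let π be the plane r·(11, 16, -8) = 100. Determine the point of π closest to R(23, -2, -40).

n = (11, 16, -8), |n|² = 441, and n·R − 100 = 441.
t = 441/441 = 1, so the foot is R − t·n = (23, -2, -40) − 1·(11, 16, -8) = (12, -18, -32).

(12, -18, -32)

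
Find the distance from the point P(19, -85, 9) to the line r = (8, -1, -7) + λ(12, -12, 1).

Direction vector d = (12, -12, 1).
AP = (11, -84, 16); AP·d = 1156, |AP|² = 7433, |d|² = 289.
distance² = |AP|² − (AP·d)²/|d|² = 7433 − 1336336/289 = 2809, so the distance is 53.

53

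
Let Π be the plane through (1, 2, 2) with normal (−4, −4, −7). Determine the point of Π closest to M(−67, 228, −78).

(-635/9, 2020/9, -758/9)

n = (−4, −4, −7), |n|² = 81, and n·M − (-26) = -72.
t = -72/81 = -8/9, so the foot is M − t·n = (−67, 228, −78) − (-8/9)·(−4, −4, −7) = (−635/9, 2020/9, −758/9).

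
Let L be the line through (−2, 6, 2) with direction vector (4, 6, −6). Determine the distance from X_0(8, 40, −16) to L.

Direction vector d = (4, 6, −6).
AP = (10, 34, −18), and AP × d = (−96, −12, −76).
|AP × d|² = 15136 and |d|² = 88, so the distance is √(15136/88) = √172 = 2√43.

2√43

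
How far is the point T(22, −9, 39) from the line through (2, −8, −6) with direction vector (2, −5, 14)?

Direction vector d = (2, −5, 14).
AP = (20, −1, 45), and AP × d = (211, −190, −98).
|AP × d|² = 90225 and |d|² = 225, so the distance is √(90225/225) = √401.

√401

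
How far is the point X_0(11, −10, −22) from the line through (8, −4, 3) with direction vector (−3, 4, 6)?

Direction vector d = (−3, 4, 6).
AP = (3, −6, −25); AP·d = -183, |AP|² = 670, |d|² = 61.
distance² = |AP|² − (AP·d)²/|d|² = 670 − 33489/61 = 121, so the distance is 11.

11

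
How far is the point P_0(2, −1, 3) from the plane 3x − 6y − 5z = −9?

d = |3·2 + (-6)·(-1) + (-5)·3 − (-9)| / √(9 + 36 + 25) = |6| / √70 = 6/√70.

3√70/35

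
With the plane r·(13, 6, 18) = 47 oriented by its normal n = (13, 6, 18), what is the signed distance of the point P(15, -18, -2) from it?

n·P − 47 = 4.
|n| = 23, so the signed distance is 4/23.

4/23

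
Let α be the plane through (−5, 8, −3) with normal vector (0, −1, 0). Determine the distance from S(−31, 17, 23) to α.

The plane has equation n·(r − (−5, 8, −3)) = 0, i.e. n·r = -8.
d = |(-1)·17 − (-8)| / √(0 + 1 + 0) = |-9| / 1 = 9.

9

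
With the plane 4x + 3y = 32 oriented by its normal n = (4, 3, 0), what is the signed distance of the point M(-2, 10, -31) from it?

-2

n·M − 32 = -10.
|n| = 5, so the signed distance is -10/5 = -2.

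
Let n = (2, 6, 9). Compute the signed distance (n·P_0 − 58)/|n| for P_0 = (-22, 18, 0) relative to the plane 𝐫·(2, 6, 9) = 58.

n·P_0 − 58 = 6.
|n| = 11, so the signed distance is 6/11.

6/11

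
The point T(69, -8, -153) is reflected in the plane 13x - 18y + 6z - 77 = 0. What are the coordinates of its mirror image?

(1535/23, -112/23, -3543/23)

n = (13, -18, 6), |n|² = 529, n·T − 77 = 46, so t = 46/529 = 2/23.
Foot F = T − (2/23)·n = (1561/23, -148/23, -3531/23); the reflection is 2F − T = (1535/23, -112/23, -3543/23).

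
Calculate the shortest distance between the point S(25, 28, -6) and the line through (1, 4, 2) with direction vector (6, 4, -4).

Direction vector d = (6, 4, -4).
AP = (24, 24, -8), and AP × d = (-64, 48, -48).
|AP × d|² = 8704 and |d|² = 68, so the distance is √(8704/68) = √128 = 8√2.

8√2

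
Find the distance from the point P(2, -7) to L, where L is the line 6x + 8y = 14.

The normal to the line is n = (6, 8) with |n| = 10.
|n·P − 14| = |-44 − 14| = 58, so the distance is 58/10 = 29/5.

29/5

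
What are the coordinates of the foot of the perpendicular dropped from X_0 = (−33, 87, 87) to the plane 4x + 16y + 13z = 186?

n = (4, 16, 13), |n|² = 441, and n·X_0 − 186 = 2205.
t = 2205/441 = 5, so the foot is X_0 − t·n = (−33, 87, 87) − 5·(4, 16, 13) = (−53, 7, 22).

(-53, 7, 22)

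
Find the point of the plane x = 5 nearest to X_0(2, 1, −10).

n = (1, 0, 0), |n|² = 1, and n·X_0 − 5 = -3.
t = -3/1 = -3, so the foot is X_0 − t·n = (2, 1, −10) − (-3)·(1, 0, 0) = (5, 1, −10).

(5, 1, -10)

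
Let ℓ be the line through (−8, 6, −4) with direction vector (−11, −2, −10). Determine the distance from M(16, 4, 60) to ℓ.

2√269

Direction vector d = (−11, −2, −10).
AP = (24, −2, 64), and AP × d = (148, −464, −70).
|AP × d|² = 242100 and |d|² = 225, so the distance is √(242100/225) = √1076 = 2√269.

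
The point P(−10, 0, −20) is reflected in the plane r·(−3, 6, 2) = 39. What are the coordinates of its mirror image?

(-16, 12, -16)

With n = (−3, 6, 2), the signed offset is (n·P − 39)/|n|² = -49/49 = -1.
P' = P − 2t·n = (−10, 0, −20) − (-2)·(−3, 6, 2) = (−16, 12, −16).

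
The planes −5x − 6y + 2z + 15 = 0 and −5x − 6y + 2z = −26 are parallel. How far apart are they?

With common normal n = (−5, −6, 2) (|n| = √65), the distance is |(-15) − (-26)|/|n| = 11/√65 = 11√65/65.

11√65/65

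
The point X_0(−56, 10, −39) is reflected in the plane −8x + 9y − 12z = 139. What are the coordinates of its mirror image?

(-8, -44, 33)

n = (−8, 9, −12), |n|² = 289, n·X_0 − 139 = 867, so t = 867/289 = 3.
Foot F = X_0 − 3·n = (−32, −17, −3); the reflection is 2F − X_0 = (−8, −44, 33).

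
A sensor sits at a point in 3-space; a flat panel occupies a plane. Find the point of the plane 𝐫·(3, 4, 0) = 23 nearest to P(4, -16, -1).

n = (3, 4, 0), |n|² = 25, and n·P − 23 = -75.
t = -75/25 = -3, so the foot is P − t·n = (4, -16, -1) − (-3)·(3, 4, 0) = (13, -4, -1).

(13, -4, -1)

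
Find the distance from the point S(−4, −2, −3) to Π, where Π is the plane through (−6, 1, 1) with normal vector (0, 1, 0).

3

The plane has equation n·(r − (−6, 1, 1)) = 0, i.e. n·r = 1.
d = |1·(-2) − 1| / √(0 + 1 + 0) = |-3| / 1 = 3.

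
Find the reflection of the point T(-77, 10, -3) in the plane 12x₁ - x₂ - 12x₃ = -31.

With n = (12, -1, -12), the signed offset is (n·T − (-31))/|n|² = -867/289 = -3.
T' = T − 2t·n = (-77, 10, -3) − (-6)·(12, -1, -12) = (-5, 4, -75).

(-5, 4, -75)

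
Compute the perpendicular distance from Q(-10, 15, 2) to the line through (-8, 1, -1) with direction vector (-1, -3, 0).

Direction vector d = (-1, -3, 0).
AP = (-2, 14, 3); AP·d = -40, |AP|² = 209, |d|² = 10.
distance² = |AP|² − (AP·d)²/|d|² = 209 − 1600/10 = 49, so the distance is 7.

7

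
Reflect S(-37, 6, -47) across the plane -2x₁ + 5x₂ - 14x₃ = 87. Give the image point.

With n = (-2, 5, -14), the signed offset is (n·S − 87)/|n|² = 675/225 = 3.
S' = S − 2t·n = (-37, 6, -47) − 6·(-2, 5, -14) = (-25, -24, 37).

(-25, -24, 37)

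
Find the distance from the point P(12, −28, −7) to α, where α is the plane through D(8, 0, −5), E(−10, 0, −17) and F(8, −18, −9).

14/11

DE = (−18, 0, −12) and DF = (0, −18, −4), so a normal is n = DE × DF = (−216, −72, 324).
Then n·(12, −28, −7) − (−3348) = 504.
|n| = √(46656 + 5184 + 104976) = 396, so the distance is |504|/396 = 14/11.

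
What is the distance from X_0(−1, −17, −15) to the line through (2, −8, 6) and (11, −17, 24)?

3√35

A direction vector is d = (9, −9, 18).
AP = (−3, −9, −21); AP·d = -324, |AP|² = 531, |d|² = 486.
distance² = |AP|² − (AP·d)²/|d|² = 531 − 104976/486 = 315, so the distance is 3√35.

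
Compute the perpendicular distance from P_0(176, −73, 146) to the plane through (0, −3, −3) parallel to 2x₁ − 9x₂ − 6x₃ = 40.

Parallel planes share the normal n = (2, −9, −6); since (0, −3, −3) lies on the plane, its equation is 2x₁ − 9x₂ − 6x₃ = 45.
d = |2·176 + (-9)·(-73) + (-6)·146 − 45| / √(4 + 81 + 36) = |88| / 11 = 8.

8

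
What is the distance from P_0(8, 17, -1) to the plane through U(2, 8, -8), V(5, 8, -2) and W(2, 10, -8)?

√5

UV = (3, 0, 6) and UW = (0, 2, 0), so a normal is n = UV × UW = (-12, 0, 6).
d = |(-12)·8 + 6·(-1) − (-72)| / √(144 + 0 + 36) = |-30| / (6√5) = √5.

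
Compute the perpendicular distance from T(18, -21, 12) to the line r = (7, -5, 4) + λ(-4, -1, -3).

√337

Direction vector d = (-4, -1, -3).
AP = (11, -16, 8), and AP × d = (56, 1, -75).
|AP × d|² = 8762 and |d|² = 26, so the distance is √(8762/26) = √337.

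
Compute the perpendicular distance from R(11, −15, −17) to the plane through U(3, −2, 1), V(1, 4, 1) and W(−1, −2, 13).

7√11/11

UV = (−2, 6, 0) and UW = (−4, 0, 12), so a normal is n = UV × UW = (72, 24, 24).
Then n·(11, −15, −17) − 192 = −168.
|n| = √(5184 + 576 + 576) = 24√11, so the distance is |-168|/(24√11) = 7√11/11.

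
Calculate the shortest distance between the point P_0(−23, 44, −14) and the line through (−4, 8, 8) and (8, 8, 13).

A direction vector is d = (12, 0, 5).
AP = (−19, 36, −22), and AP × d = (180, −169, −432).
|AP × d|² = 247585 and |d|² = 169, so the distance is √(247585/169) = √1465.

√1465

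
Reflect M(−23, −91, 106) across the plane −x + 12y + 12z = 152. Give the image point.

With n = (−1, 12, 12), the signed offset is (n·M − 152)/|n|² = 51/289 = 3/17.
M' = M − 2t·n = (−23, −91, 106) − (6/17)·(−1, 12, 12) = (−385/17, −1619/17, 1730/17).

(-385/17, -1619/17, 1730/17)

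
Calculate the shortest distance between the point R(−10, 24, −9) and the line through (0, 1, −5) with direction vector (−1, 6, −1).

√37

Direction vector d = (−1, 6, −1).
AP = (−10, 23, −4), and AP × d = (1, −6, −37).
|AP × d|² = 1406 and |d|² = 38, so the distance is √(1406/38) = √37.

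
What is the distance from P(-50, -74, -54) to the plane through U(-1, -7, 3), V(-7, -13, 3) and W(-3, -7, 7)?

7

UV = (-6, -6, 0) and UW = (-2, 0, 4), so a normal is n = UV × UW = (-24, 24, -12).
Then n·(-50, -74, -54) - (-180) = 252.
|n| = √(576 + 576 + 144) = 36, so the distance is |252|/36 = 7.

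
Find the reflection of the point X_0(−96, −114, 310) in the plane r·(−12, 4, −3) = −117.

(-1464/13, -1410/13, 3976/13)

n = (−12, 4, −3), |n|² = 169, n·X_0 − (-117) = -117, so t = -117/169 = -9/13.
Foot F = X_0 − (-9/13)·n = (−1356/13, −1446/13, 4003/13); the reflection is 2F − X_0 = (−1464/13, −1410/13, 3976/13).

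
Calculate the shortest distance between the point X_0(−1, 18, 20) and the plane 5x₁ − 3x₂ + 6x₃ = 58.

d = |5·(-1) + (-3)·18 + 6·20 − 58| / √(25 + 9 + 36) = |3| / √70 = 3√70/70.

3/√70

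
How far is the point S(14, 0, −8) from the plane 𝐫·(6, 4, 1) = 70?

6/√53

d = |6·14 + 4·0 + 1·(-8) − 70| / √(36 + 16 + 1) = |6| / √53 = 6/√53.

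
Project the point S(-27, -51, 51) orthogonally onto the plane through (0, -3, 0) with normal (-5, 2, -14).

The perpendicular from S has direction n = (-5, 2, -14): r = (-27, -51, 51) + λ(-5, 2, -14).
Substitute into the plane: n·(S + λn) = -6 gives -681 + 225λ = -6, so λ = 3.
Foot = (-27, -51, 51) + 3·(-5, 2, -14) = (-42, -45, 9).

(-42, -45, 9)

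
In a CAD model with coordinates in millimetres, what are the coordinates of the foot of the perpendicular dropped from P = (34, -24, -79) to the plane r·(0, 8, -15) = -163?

n = (0, 8, -15), |n|² = 289, and n·P − (-163) = 1156.
t = 1156/289 = 4, so the foot is P − t·n = (34, -24, -79) − 4·(0, 8, -15) = (34, -56, -19).

(34, -56, -19)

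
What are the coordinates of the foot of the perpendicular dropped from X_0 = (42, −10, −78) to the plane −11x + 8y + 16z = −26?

n = (−11, 8, 16), |n|² = 441, and n·X_0 − (-26) = -1764.
t = -1764/441 = -4, so the foot is X_0 − t·n = (42, −10, −78) − (-4)·(−11, 8, 16) = (−2, 22, −14).

(-2, 22, -14)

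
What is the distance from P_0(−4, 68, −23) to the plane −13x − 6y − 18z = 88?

30/23

d = |(-13)·(-4) + (-6)·68 + (-18)·(-23) − 88| / √(169 + 36 + 324) = |-30| / 23 = 30/23.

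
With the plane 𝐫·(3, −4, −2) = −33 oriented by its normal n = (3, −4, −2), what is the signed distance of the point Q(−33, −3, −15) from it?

n·Q − (-33) = -24.
|n| = √29, so the signed distance is -24√29/29.

-24√29/29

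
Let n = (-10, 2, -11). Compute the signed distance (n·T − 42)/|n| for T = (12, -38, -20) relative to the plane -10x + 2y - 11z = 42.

-6/5

n·T − 42 = -18.
|n| = 15, so the signed distance is -18/15 = -6/5.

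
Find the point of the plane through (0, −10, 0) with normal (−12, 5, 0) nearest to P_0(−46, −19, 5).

(-10, -34, 5)

n = (−12, 5, 0), |n|² = 169, and n·P_0 − (-50) = 507.
t = 507/169 = 3, so the foot is P_0 − t·n = (−46, −19, 5) − 3·(−12, 5, 0) = (−10, −34, 5).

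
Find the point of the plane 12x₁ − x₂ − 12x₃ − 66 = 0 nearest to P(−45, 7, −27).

(-33, 6, -39)

The perpendicular from P has direction n = (12, −1, −12): r = (−45, 7, −27) + λ(12, −1, −12).
Substitute into the plane: n·(P + λn) = 66 gives -223 + 289λ = 66, so λ = 1.
Foot = (−45, 7, −27) + 1·(12, −1, −12) = (−33, 6, −39).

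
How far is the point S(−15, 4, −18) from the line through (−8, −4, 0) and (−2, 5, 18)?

A direction vector is d = (6, 9, 18).
AP = (−7, 8, −18), and AP × d = (306, 18, −111).
|AP × d|² = 106281 and |d|² = 441, so the distance is √(106281/441) = √241.

√241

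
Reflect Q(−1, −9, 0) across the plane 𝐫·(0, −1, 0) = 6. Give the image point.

(-1, -3, 0)

With n = (0, −1, 0), the signed offset is (n·Q − 6)/|n|² = 3/1 = 3.
Q' = Q − 2t·n = (−1, −9, 0) − 6·(0, −1, 0) = (−1, −3, 0).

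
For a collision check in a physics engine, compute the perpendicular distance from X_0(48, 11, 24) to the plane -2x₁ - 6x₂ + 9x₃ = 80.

26/11

d = |(-2)·48 + (-6)·11 + 9·24 − 80| / √(4 + 36 + 81) = |-26| / 11 = 26/11.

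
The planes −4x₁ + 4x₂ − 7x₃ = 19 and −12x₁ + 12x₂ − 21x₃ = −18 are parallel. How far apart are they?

Divide the second equation by 3 to match normals: −4x₁ + 4x₂ − 7x₃ = -6.
Both planes have normal n = (−4, 4, −7), |n| = 9. Any point on the first plane is at distance |(-6) − 19|/|n| = 25/9 from the second.

25/9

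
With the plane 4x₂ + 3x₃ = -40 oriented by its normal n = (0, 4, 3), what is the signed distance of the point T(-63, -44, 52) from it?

n·T − (-40) = 20.
|n| = 5, so the signed distance is 20/5 = 4.

4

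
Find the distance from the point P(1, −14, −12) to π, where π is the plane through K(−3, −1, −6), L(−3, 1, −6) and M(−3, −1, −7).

KL = (0, 2, 0) and KM = (0, 0, −1), so a normal is n = KL × KM = (−2, 0, 0).
Then n·(1, −14, −12) − 6 = −8.
|n| = √(4 + 0 + 0) = 2, so the distance is |-8|/2 = 4.

4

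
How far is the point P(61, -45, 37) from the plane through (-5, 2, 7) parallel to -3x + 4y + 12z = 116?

2

Parallel planes share the normal n = (-3, 4, 12); since (-5, 2, 7) lies on the plane, its equation is -3x + 4y + 12z = 107.
Then n·(61, -45, 37) - 107 = -26.
|n| = √(9 + 16 + 144) = 13, so the distance is |-26|/13 = 2.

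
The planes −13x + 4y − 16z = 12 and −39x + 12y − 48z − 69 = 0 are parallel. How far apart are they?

11/21

Divide the second equation by 3 to match normals: −13x + 4y − 16z = 23.
With common normal n = (−13, 4, −16) (|n| = 21), the distance is |12 − 23|/|n| = 11/21.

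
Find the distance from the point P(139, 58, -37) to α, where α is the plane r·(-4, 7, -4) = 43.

d = |(-4)·139 + 7·58 + (-4)·(-37) − 43| / √(16 + 49 + 16) = |-45| / 9 = 5.

5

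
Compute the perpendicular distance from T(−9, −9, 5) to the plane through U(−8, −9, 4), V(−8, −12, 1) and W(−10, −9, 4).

UV = (0, −3, −3) and UW = (−2, 0, 0), so a normal is n = UV × UW = (0, 6, −6).
Then n·(−9, −9, 5) − (−78) = −6.
|n| = √(0 + 36 + 36) = 6√2, so the distance is |-6|/(6√2) = 1/√2.

√2/2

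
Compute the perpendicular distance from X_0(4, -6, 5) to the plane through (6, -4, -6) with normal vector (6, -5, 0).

2√61/61

The plane has equation n·(r − (6, -4, -6)) = 0, i.e. n·r = 56.
n = (6, -5, 0); n·P − 56 = -2; |n| = √61; distance = 2/√61.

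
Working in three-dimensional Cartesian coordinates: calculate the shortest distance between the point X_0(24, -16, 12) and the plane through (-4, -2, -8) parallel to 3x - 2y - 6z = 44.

Parallel planes share the normal n = (3, -2, -6); since (-4, -2, -8) lies on the plane, its equation is 3x - 2y - 6z = 40.
Then n·(24, -16, 12) - 40 = -8.
|n| = √(9 + 4 + 36) = 7, so the distance is |-8|/7 = 8/7.

8/7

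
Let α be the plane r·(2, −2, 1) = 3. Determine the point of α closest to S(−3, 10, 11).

(1, 6, 13)

n = (2, −2, 1), |n|² = 9, and n·S − 3 = -18.
t = -18/9 = -2, so the foot is S − t·n = (−3, 10, 11) − (-2)·(2, −2, 1) = (1, 6, 13).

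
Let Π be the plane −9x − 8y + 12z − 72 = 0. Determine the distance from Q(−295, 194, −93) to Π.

5

Normal vector n = (−9, −8, 12), and n·(−295, 194, −93) − 72 = −85.
|n| = √(81 + 64 + 144) = 17, so the distance is |-85|/17 = 5.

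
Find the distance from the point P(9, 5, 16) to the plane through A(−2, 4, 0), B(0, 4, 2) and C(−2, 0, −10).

5/√33

AB = (2, 0, 2) and AC = (0, −4, −10), so a normal is n = AB × AC = (8, 20, −8).
n = (8, 20, −8); n·P − 64 = -20; |n| = 4√33; distance = 20/(4√33) = 5√33/33.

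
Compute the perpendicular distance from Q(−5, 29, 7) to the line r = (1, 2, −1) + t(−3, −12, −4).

Direction vector d = (−3, −12, −4).
AP = (−6, 27, 8), and AP × d = (−12, −48, 153).
|AP × d|² = 25857 and |d|² = 169, so the distance is √(25857/169) = √153 = 3√17.

3√17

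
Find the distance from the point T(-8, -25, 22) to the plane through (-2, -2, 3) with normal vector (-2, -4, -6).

The plane has equation n·(r − (-2, -2, 3)) = 0, i.e. n·r = -6.
Then n·(-8, -25, 22) - (-6) = -10.
|n| = √(4 + 16 + 36) = 2√14, so the distance is |-10|/(2√14) = 5/√14.

5√14/14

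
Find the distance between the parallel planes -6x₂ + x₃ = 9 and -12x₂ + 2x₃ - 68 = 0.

Divide the second equation by 2 to match normals: -6x₂ + x₃ = 34.
Both planes have normal n = (0, -6, 1), |n| = √37. Any point on the first plane is at distance |34 − 9|/|n| = 25/√37 = 25√37/37 from the second.

25√37/37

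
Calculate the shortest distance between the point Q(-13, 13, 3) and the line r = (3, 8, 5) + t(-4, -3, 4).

Direction vector d = (-4, -3, 4).
AP = (-16, 5, -2), and AP × d = (14, 72, 68).
|AP × d|² = 10004 and |d|² = 41, so the distance is √(10004/41) = √244 = 2√61.

2√61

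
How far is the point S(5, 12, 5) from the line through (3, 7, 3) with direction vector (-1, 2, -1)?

Direction vector d = (-1, 2, -1).
AP = (2, 5, 2), and AP × d = (-9, 0, 9).
|AP × d|² = 162 and |d|² = 6, so the distance is √(162/6) = √27 = 3√3.

3√3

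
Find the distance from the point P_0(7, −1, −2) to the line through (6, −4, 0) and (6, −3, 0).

A direction vector is d = (0, 1, 0).
AP = (1, 3, −2), and AP × d = (2, 0, 1).
|AP × d|² = 5 and |d|² = 1, so the distance is √5.

√5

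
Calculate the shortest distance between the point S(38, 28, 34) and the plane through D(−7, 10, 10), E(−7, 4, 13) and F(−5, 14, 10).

8

DE = (0, −6, 3) and DF = (2, 4, 0), so a normal is n = DE × DF = (−12, 6, 12).
n = (−12, 6, 12); n·P − 264 = -144; |n| = 18; distance = 144/18 = 8.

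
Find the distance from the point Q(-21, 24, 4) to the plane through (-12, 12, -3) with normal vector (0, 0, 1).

7

The plane has equation n·(r − (-12, 12, -3)) = 0, i.e. n·r = -3.
Then n·(-21, 24, 4) - (-3) = 7.
|n| = √(0 + 0 + 1) = 1, so the distance is |7|/1 = 7.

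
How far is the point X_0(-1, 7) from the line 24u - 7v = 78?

151/25

d = |24·(-1) + (-7)·7 − 78| / √(576 + 49) = |-151|/25 = 151/25.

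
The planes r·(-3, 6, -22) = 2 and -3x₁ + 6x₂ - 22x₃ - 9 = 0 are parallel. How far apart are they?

With common normal n = (-3, 6, -22) (|n| = 23), the distance is |2 − 9|/|n| = 7/23.

7/23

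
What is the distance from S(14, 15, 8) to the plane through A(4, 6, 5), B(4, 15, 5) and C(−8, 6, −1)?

4√5/5

AB = (0, 9, 0) and AC = (−12, 0, −6), so a normal is n = AB × AC = (−54, 0, 108).
n = (−54, 0, 108); n·P − 324 = -216; |n| = 54√5; distance = 216/(54√5) = 4/√5.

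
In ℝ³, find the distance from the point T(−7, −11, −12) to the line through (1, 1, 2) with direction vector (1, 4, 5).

Direction vector d = (1, 4, 5).
AP = (−8, −12, −14), and AP × d = (−4, 26, −20).
|AP × d|² = 1092 and |d|² = 42, so the distance is √(1092/42) = √26.

√26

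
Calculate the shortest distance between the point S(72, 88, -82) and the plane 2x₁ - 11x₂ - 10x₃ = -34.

2

Normal vector n = (2, -11, -10), and n·(72, 88, -82) - (-34) = 30.
|n| = √(4 + 121 + 100) = 15, so the distance is |30|/15 = 2.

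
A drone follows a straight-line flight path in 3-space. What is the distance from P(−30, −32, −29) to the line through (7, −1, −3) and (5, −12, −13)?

3√109

A direction vector is d = (−2, −11, −10).
AP = (−37, −31, −26), and AP × d = (24, −318, 345).
|AP × d|² = 220725 and |d|² = 225, so the distance is √(220725/225) = √981 = 3√109.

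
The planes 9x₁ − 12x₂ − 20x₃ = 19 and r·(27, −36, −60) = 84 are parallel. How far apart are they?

9/25

Divide the second equation by 3 to match normals: 9x₁ − 12x₂ − 20x₃ = 28.
Both planes have normal n = (9, −12, −20), |n| = 25. Any point on the first plane is at distance |28 − 19|/|n| = 9/25 from the second.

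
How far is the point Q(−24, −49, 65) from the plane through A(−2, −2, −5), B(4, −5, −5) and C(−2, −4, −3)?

8

AB = (6, −3, 0) and AC = (0, −2, 2), so a normal is n = AB × AC = (−6, −12, −12).
d = |(-6)·(-24) + (-12)·(-49) + (-12)·65 − 96| / √(36 + 144 + 144) = |-144| / 18 = 8.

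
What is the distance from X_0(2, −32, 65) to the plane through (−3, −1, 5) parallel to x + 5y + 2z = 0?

Parallel planes share the normal n = (1, 5, 2); since (−3, −1, 5) lies on the plane, its equation is x + 5y + 2z = 2.
Then n·(2, −32, 65) − 2 = −30.
|n| = √(1 + 25 + 4) = √30, so the distance is |-30|/√30 = √30.

√30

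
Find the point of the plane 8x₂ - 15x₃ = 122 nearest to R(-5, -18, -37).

The perpendicular from R has direction n = (0, 8, -15): r = (-5, -18, -37) + μ(0, 8, -15).
Substitute into the plane: n·(R + μn) = 122 gives 411 + 289μ = 122, so μ = -1.
Foot = (-5, -18, -37) + (-1)·(0, 8, -15) = (-5, -26, -22).

(-5, -26, -22)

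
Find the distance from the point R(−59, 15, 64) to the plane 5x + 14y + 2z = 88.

3

Normal vector n = (5, 14, 2), and n·(−59, 15, 64) − 88 = −45.
|n| = √(25 + 196 + 4) = 15, so the distance is |-45|/15 = 3.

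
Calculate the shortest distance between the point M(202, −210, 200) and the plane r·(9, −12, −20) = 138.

8

Normal vector n = (9, −12, −20), and n·(202, −210, 200) − 138 = 200.
|n| = √(81 + 144 + 400) = 25, so the distance is |200|/25 = 8.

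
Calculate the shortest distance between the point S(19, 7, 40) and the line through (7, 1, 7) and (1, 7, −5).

A direction vector is d = (−6, 6, −12).
AP = (12, 6, 33), and AP × d = (−270, −54, 108).
|AP × d|² = 87480 and |d|² = 216, so the distance is √(87480/216) = √405 = 9√5.

9√5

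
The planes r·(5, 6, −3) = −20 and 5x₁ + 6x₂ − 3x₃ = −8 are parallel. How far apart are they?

6√70/35

With common normal n = (5, 6, −3) (|n| = √70), the distance is |(-20) − (-8)|/|n| = 12/√70.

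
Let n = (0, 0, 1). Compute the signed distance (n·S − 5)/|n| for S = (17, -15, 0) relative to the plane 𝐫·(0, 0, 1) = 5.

n·S − 5 = -5.
|n| = 1, so the signed distance is -5/1 = -5.

-5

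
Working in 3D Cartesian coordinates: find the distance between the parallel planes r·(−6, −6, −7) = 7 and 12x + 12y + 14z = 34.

24/11

Divide the second equation by -2 to match normals: −6x − 6y − 7z = -17.
With common normal n = (−6, −6, −7) (|n| = 11), the distance is |7 − (-17)|/|n| = 24/11.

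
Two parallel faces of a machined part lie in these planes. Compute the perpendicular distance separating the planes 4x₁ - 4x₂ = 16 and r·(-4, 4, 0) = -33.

Divide the second equation by -1 to match normals: 4x₁ - 4x₂ = 33.
Both planes have normal n = (4, -4, 0), |n| = 4√2. Any point on the first plane is at distance |33 − 16|/|n| = 17/(4√2) from the second.

17/(4√2)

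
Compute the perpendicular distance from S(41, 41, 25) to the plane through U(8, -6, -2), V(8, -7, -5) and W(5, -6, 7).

UV = (0, -1, -3) and UW = (-3, 0, 9), so a normal is n = UV × UW = (-9, 9, -3).
Then n·(41, 41, 25) - (-120) = 45.
|n| = √(81 + 81 + 9) = 3√19, so the distance is |45|/(3√19) = 15√19/19.

15/√19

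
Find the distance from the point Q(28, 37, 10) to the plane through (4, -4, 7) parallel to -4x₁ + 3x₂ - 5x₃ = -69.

Parallel planes share the normal n = (-4, 3, -5); since (4, -4, 7) lies on the plane, its equation is -4x₁ + 3x₂ - 5x₃ = -63.
n = (-4, 3, -5); n·P − (-63) = 12; |n| = 5√2; distance = 12/(5√2) = 6√2/5.

6√2/5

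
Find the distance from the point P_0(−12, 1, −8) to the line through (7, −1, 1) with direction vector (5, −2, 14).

√221

Direction vector d = (5, −2, 14).
AP = (−19, 2, −9); AP·d = -225, |AP|² = 446, |d|² = 225.
distance² = |AP|² − (AP·d)²/|d|² = 446 − 50625/225 = 221, so the distance is √221.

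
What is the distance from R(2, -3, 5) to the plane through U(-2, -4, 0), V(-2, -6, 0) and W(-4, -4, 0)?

UV = (0, -2, 0) and UW = (-2, 0, 0), so a normal is n = UV × UW = (0, 0, -4).
Then n·(2, -3, 5) - 0 = -20.
|n| = √(0 + 0 + 16) = 4, so the distance is |-20|/4 = 5.

5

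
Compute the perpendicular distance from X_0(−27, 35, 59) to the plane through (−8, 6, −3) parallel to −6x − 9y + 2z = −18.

Parallel planes share the normal n = (−6, −9, 2); since (−8, 6, −3) lies on the plane, its equation is −6x − 9y + 2z = -12.
n = (−6, −9, 2); n·P − (-12) = -23; |n| = 11; distance = 23/11.

23/11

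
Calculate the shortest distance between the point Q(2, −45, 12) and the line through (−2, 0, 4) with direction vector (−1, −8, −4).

√809

Direction vector d = (−1, −8, −4).
AP = (4, −45, 8); AP·d = 324, |AP|² = 2105, |d|² = 81.
distance² = |AP|² − (AP·d)²/|d|² = 2105 − 104976/81 = 809, so the distance is √809.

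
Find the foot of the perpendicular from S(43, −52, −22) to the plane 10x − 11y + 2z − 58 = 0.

(3, -8, -30)

n = (10, −11, 2), |n|² = 225, and n·S − 58 = 900.
t = 900/225 = 4, so the foot is S − t·n = (43, −52, −22) − 4·(10, −11, 2) = (3, −8, −30).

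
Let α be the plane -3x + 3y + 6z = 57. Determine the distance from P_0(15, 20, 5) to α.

2√6/3

d = |(-3)·15 + 3·20 + 6·5 − 57| / √(9 + 9 + 36) = |-12| / (3√6) = 4/√6.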